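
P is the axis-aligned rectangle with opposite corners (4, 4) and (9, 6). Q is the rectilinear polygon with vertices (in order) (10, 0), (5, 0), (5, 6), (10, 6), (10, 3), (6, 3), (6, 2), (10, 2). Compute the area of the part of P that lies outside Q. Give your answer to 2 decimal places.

|P| = 10, |P∩Q| = 8.
|P ∖ Q| = |P| − |P∩Q| = 10 − 8 = 2.00.

2.00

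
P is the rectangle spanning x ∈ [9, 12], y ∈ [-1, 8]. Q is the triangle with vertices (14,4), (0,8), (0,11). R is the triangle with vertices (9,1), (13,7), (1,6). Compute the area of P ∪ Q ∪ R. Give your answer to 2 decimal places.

By inclusion–exclusion:
Individual areas: |P| = 27, |Q| = 21, |R| = 34.
|P∩Q| = 2.25.
|P∩R| = 10.625.
|Q∩R| = 4.1241.
|P∩Q∩R| = 2.0711.
|P ∪ Q ∪ R| = 82 − 16.9991 + 2.0711 = 67.07.

67.07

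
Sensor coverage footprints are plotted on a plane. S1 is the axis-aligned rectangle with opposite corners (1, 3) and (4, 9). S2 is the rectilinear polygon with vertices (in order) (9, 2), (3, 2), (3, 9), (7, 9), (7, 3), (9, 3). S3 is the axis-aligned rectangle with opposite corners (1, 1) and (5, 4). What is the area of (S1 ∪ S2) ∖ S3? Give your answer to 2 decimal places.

36.00

|S1 ∪ S2| = 42.
|(S1 ∪ S2) ∩ S3| = 6.
|(S1 ∪ S2) ∖ S3| = 42 − 6 = 36.00.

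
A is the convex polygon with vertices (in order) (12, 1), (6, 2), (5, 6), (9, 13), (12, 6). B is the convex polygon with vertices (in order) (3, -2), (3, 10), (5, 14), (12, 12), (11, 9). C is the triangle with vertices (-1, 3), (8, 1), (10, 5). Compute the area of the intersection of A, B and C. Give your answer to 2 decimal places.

The intersection is the polygon with vertices (5.977,2.093), (5.457,4.174), (7.8,4.6).
By the shoelace formula its area is 2.55.

2.55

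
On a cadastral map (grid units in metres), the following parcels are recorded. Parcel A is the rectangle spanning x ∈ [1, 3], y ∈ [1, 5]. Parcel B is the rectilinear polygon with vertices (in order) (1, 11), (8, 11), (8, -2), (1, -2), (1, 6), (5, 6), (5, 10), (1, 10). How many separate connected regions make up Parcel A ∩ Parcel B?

Parcel A ∩ Parcel B is a single connected region.

1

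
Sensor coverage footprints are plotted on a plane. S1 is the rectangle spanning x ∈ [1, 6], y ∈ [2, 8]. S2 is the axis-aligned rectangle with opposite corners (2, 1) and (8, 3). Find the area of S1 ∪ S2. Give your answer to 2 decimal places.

By inclusion–exclusion:
Individual areas: |S1| = 30, |S2| = 12.
|S1∩S2|: x∈[2,6], y∈[2,3] → 4·1 = 4.
|S1 ∪ S2| = 42 − 4 = 38.00.

38.00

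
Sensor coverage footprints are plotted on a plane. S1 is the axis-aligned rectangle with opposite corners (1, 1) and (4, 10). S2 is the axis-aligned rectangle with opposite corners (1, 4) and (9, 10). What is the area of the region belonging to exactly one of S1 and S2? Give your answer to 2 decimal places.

39.00

|S1∩S2|: x∈[1,4], y∈[4,10] → 3·6 = 18.
|S1 △ S2| = |S1| + |S2| − 2·|S1∩S2| = 27 + 48 − 36 = 39.00.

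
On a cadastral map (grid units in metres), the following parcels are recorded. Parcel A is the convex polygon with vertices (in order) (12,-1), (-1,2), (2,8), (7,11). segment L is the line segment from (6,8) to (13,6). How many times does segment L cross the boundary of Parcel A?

1

The segment meets the boundary at (8.554,7.27).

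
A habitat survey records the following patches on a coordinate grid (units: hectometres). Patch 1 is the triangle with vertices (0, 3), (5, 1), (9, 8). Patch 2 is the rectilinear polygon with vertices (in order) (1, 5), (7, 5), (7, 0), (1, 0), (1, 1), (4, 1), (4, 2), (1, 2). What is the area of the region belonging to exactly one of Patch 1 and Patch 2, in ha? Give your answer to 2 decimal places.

|Patch 1| = 21.5, |Patch 2| = 27, |Patch 1∩Patch 2| = 14.9722.
|Patch 1 △ Patch 2| = |Patch 1| + |Patch 2| − 2·|Patch 1∩Patch 2| = 21.5 + 27 − 29.9444 = 18.56.

18.56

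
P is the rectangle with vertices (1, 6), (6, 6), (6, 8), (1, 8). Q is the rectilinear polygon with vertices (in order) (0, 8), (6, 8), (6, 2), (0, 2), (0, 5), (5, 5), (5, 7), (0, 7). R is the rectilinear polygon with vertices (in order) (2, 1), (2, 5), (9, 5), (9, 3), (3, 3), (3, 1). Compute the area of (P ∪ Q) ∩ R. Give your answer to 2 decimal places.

The region (P ∪ Q) ∩ R is the polygon with vertices (6,3), (3,3), (3,2), (2,2), (2,5), (5,5), (6,5).
By the shoelace formula its area is 9.00.

9.00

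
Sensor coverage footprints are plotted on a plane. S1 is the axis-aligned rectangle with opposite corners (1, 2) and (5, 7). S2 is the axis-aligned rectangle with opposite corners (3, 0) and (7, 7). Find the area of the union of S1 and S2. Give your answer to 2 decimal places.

38.00

By inclusion–exclusion:
Individual areas: |S1| = 20, |S2| = 28.
|S1∩S2|: x∈[3,5], y∈[2,7] → 2·5 = 10.
|S1 ∪ S2| = 48 − 10 = 38.00.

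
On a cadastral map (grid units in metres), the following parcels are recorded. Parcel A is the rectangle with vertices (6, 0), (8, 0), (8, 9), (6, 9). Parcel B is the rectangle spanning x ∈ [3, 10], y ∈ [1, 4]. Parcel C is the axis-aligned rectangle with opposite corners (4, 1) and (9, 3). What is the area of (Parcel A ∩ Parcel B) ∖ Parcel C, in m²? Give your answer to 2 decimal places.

2.00

|Parcel A ∩ Parcel B| = 6.
|(Parcel A ∩ Parcel B) ∩ Parcel C| = 4.
|(Parcel A ∩ Parcel B) ∖ Parcel C| = 6 − 4 = 2.00.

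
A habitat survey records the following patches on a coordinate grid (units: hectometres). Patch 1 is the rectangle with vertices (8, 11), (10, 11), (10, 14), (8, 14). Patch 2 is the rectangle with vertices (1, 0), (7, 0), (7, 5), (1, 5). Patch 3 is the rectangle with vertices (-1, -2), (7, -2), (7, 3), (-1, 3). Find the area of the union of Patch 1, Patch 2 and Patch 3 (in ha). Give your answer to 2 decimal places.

58.00

By inclusion–exclusion:
Individual areas: |Patch 1| = 6, |Patch 2| = 30, |Patch 3| = 40.
|Patch 1∩Patch 2| = 0 (no overlap).
|Patch 1∩Patch 3| = 0 (no overlap).
|Patch 2∩Patch 3|: x∈[1,7], y∈[0,3] → 6·3 = 18.
|Patch 1∩Patch 2∩Patch 3| = 0.
|Patch 1 ∪ Patch 2 ∪ Patch 3| = 76 − 18 + 0 = 58.00.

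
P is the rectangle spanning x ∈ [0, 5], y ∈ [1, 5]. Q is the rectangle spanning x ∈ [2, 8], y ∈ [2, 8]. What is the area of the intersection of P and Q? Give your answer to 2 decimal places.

9.00

|P∩Q|: x∈[2,5], y∈[2,5] → 3·3 = 9.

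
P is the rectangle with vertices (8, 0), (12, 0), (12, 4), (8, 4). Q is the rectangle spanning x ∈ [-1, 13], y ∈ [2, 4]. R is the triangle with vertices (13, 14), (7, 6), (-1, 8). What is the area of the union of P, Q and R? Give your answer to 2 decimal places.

74.00

By inclusion–exclusion:
Individual areas: |P| = 16, |Q| = 28, |R| = 38.
|P∩Q|: x∈[8,12], y∈[2,4] → 4·2 = 8.
|P∩R| = 0.
|Q∩R| = 0.
|P∩Q∩R| = 0.
|P ∪ Q ∪ R| = 82 − 8 + 0 = 74.00.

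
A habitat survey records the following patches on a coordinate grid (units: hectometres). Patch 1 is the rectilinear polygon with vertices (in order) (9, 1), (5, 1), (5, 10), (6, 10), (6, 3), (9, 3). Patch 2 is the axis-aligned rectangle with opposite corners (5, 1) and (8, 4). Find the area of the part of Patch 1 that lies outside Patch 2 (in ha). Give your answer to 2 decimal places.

|Patch 1| = 15, |Patch 1∩Patch 2| = 7.
|Patch 1 ∖ Patch 2| = |Patch 1| − |Patch 1∩Patch 2| = 15 − 7 = 8.00.

8.00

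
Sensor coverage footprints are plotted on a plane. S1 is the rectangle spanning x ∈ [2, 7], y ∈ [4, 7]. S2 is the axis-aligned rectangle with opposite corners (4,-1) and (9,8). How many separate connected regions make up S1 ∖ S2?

1

S1 ∖ S2 is a single connected region.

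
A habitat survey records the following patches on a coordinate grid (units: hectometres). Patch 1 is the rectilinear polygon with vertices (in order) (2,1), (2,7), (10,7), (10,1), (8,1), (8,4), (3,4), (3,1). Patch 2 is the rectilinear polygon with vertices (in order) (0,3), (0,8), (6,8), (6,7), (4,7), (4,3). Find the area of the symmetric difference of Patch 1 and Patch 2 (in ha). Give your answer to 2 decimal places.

|Patch 1| = 33, |Patch 2| = 22, |Patch 1∩Patch 2| = 7.
|Patch 1 △ Patch 2| = |Patch 1| + |Patch 2| − 2·|Patch 1∩Patch 2| = 33 + 22 − 14 = 41.00.

41.00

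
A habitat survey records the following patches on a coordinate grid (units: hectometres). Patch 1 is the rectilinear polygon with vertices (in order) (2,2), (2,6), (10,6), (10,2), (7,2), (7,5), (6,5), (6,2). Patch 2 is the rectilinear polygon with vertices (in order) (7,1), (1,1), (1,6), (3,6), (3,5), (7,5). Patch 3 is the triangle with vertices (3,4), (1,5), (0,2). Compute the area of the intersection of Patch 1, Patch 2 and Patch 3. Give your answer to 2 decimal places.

0.58

The intersection is the polygon with vertices (2,4.5), (3,4), (2,3.333).
By the shoelace formula its area is 0.58.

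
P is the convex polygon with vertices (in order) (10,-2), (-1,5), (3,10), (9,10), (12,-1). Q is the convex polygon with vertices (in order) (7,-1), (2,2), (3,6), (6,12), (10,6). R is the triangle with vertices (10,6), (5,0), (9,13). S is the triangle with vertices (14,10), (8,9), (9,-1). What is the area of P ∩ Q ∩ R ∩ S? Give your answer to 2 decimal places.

4.10

The intersection is the polygon with vertices (8.482,4.179), (8,9), (10,6).
By the shoelace formula its area is 4.10.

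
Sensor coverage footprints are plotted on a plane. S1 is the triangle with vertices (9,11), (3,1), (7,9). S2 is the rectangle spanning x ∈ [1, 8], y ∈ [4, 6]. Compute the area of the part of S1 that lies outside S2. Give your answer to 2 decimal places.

3.20

|S1| = 4, |S1∩S2| = 0.8.
|S1 ∖ S2| = |S1| − |S1∩S2| = 4 − 0.8 = 3.20.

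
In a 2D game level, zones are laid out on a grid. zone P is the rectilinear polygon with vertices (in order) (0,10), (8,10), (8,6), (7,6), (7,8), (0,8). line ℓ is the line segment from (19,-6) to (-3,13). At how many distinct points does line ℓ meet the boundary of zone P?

2

The segment meets the boundary at (0.474,10), (2.789,8).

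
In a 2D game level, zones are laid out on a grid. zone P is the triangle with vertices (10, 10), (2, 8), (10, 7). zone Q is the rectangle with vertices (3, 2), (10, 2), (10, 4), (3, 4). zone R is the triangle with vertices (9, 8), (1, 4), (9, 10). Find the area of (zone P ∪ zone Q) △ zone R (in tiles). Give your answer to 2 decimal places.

|zone P ∪ zone Q| = 26.
|(zone P ∪ zone Q) ∩ zone R| = 4.0482.
|(zone P ∪ zone Q) △ zone R| = 26 + 8 − 8.0964 = 25.90.

25.90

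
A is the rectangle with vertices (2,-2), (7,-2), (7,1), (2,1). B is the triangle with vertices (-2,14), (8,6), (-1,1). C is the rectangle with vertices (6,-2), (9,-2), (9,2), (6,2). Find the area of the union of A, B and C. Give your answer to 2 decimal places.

85.00

By inclusion–exclusion:
Individual areas: |A| = 15, |B| = 61, |C| = 12.
|A∩B| = 0.
|A∩C|: x∈[6,7], y∈[-2,1] → 1·3 = 3.
|B∩C| = 0.
|A∩B∩C| = 0.
|A ∪ B ∪ C| = 88 − 3 + 0 = 85.00.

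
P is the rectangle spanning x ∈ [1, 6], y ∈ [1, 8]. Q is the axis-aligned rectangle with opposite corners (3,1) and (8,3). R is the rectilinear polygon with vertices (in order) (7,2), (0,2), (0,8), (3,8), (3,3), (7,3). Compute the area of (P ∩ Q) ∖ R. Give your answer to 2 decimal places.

|P ∩ Q| = 6.
|(P ∩ Q) ∩ R| = 3.
|(P ∩ Q) ∖ R| = 6 − 3 = 3.00.

3.00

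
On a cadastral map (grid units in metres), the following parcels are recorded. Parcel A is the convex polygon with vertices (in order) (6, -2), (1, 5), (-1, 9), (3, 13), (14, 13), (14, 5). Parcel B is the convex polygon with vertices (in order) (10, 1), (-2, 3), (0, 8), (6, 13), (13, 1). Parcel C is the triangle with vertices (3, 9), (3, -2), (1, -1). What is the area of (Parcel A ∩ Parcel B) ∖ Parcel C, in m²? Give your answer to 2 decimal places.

|Parcel A ∩ Parcel B| = 81.1556.
|(Parcel A ∩ Parcel B) ∩ Parcel C| = 3.6125.
|(Parcel A ∩ Parcel B) ∖ Parcel C| = 81.1556 − 3.6125 = 77.54.

77.54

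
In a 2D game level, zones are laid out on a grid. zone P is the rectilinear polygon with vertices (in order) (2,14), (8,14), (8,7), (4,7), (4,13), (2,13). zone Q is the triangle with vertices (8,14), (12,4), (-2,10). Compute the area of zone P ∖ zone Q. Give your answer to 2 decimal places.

5.41

|zone P| = 30, |zone P∩zone Q| = 24.5857.
|zone P ∖ zone Q| = |zone P| − |zone P∩zone Q| = 30 − 24.5857 = 5.41.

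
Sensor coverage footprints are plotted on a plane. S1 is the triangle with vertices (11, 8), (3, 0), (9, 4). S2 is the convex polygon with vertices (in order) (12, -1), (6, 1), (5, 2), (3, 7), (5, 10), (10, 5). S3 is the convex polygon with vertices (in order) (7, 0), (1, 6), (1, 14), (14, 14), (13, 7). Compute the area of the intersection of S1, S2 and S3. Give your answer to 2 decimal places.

5.87

The intersection is the polygon with vertices (9.667,5.333), (9,4), (5.4,1.6), (5,2), (9,6).
By the shoelace formula its area is 5.87.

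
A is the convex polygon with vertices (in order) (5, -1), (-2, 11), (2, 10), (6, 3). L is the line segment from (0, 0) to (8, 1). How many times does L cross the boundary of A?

The segment meets the boundary at (5.419,0.677), (4.117,0.515).

2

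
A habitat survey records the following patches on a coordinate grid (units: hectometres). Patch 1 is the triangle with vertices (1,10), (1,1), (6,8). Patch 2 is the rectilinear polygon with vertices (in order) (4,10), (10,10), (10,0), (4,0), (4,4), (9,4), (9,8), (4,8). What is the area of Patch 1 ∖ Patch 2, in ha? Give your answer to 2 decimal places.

21.70

|Patch 1| = 22.5, |Patch 1∩Patch 2| = 0.8.
|Patch 1 ∖ Patch 2| = |Patch 1| − |Patch 1∩Patch 2| = 22.5 − 0.8 = 21.70.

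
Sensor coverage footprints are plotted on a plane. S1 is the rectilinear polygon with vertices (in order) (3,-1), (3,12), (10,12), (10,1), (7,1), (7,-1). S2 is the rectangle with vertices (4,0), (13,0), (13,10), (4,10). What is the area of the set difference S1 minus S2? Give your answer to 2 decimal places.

|S1| = 85, |S1∩S2| = 57.
|S1 ∖ S2| = |S1| − |S1∩S2| = 85 − 57 = 28.00.

28.00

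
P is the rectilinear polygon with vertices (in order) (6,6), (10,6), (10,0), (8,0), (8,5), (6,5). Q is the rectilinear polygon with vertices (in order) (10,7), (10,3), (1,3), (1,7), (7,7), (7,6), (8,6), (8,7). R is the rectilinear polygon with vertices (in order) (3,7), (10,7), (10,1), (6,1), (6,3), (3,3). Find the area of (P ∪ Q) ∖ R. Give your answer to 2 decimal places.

|P ∪ Q| = 41.
|(P ∪ Q) ∩ R| = 31.
|(P ∪ Q) ∖ R| = 41 − 31 = 10.00.

10.00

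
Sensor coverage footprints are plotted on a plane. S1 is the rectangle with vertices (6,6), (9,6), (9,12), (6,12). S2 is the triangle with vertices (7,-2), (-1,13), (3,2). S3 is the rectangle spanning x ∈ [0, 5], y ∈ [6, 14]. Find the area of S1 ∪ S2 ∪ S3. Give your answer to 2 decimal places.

68.28

By inclusion–exclusion:
Individual areas: |S1| = 18, |S2| = 14, |S3| = 40.
|S1∩S2| = 0.
|S1∩S3| = 0 (no overlap).
|S2∩S3| = 3.7201.
|S1∩S2∩S3| = 0.
|S1 ∪ S2 ∪ S3| = 72 − 3.7201 + 0 = 68.28.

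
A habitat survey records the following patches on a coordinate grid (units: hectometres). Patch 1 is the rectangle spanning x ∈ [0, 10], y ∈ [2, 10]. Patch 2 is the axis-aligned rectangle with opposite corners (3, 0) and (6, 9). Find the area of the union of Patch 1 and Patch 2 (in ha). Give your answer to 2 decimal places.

86.00

By inclusion–exclusion:
Individual areas: |Patch 1| = 80, |Patch 2| = 27.
|Patch 1∩Patch 2|: x∈[3,6], y∈[2,9] → 3·7 = 21.
|Patch 1 ∪ Patch 2| = 107 − 21 = 86.00.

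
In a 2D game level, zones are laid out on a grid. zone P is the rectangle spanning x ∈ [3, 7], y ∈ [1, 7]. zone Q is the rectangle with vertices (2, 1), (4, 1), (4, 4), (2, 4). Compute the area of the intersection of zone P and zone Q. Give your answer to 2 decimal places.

3.00

|zone P∩zone Q|: x∈[3,4], y∈[1,4] → 1·3 = 3.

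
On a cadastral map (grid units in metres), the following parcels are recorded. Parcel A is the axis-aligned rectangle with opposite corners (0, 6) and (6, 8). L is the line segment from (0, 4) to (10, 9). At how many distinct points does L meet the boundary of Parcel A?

2

The segment meets the boundary at (6,7), (4,6).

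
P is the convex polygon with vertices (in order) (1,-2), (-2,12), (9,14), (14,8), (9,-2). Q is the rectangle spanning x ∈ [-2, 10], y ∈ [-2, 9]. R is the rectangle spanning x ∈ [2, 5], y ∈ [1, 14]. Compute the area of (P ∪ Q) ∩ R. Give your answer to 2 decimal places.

36.00

The region (P ∪ Q) ∩ R is the polygon with vertices (5,13.273), (5,1), (2,1), (2,12.727).
By the shoelace formula its area is 36.00.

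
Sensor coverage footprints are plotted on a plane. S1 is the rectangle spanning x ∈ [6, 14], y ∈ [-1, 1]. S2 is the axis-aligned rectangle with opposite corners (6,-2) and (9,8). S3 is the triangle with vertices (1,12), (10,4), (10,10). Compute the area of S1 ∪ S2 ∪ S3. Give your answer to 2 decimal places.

61.67

By inclusion–exclusion:
Individual areas: |S1| = 16, |S2| = 30, |S3| = 27.
|S1∩S2|: x∈[6,9], y∈[-1,1] → 3·2 = 6.
|S1∩S3| = 0.
|S2∩S3| = 5.3333.
|S1∩S2∩S3| = 0.
|S1 ∪ S2 ∪ S3| = 73 − 11.3333 + 0 = 61.67.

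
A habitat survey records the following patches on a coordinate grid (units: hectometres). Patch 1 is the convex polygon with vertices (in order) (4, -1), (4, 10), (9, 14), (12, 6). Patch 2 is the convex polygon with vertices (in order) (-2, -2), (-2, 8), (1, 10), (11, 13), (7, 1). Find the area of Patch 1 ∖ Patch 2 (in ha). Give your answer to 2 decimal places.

|Patch 1| = 70, |Patch 1∩Patch 2| = 51.3796.
|Patch 1 ∖ Patch 2| = |Patch 1| − |Patch 1∩Patch 2| = 70 − 51.3796 = 18.62.

18.62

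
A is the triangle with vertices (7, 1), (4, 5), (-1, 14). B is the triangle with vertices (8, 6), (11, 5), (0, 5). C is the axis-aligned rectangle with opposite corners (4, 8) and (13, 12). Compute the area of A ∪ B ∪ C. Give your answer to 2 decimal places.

44.74

By inclusion–exclusion:
Individual areas: |A| = 3.5, |B| = 5.5, |C| = 36.
|A∩B| = 0.2603.
|A∩C| = 0.
|B∩C| = 0.
|A∩B∩C| = 0.
|A ∪ B ∪ C| = 45 − 0.2603 + 0 = 44.74.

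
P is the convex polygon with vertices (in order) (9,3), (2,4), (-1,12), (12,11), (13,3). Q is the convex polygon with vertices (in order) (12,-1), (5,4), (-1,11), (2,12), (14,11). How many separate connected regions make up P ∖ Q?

3

P ∖ Q splits into 3 disjoint pieces (area 10.1369, area 1.0521, area 0.1905).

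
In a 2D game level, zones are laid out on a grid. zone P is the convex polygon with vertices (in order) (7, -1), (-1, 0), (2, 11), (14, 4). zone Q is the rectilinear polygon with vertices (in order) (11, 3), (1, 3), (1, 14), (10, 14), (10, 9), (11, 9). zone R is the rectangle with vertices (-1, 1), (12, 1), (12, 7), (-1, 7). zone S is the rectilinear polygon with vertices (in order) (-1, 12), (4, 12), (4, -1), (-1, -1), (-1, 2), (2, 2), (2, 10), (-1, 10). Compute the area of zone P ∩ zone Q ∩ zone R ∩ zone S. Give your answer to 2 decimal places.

The intersection is the polygon with vertices (2,3), (2,7), (4,7), (4,3).
By the shoelace formula its area is 8.00.

8.00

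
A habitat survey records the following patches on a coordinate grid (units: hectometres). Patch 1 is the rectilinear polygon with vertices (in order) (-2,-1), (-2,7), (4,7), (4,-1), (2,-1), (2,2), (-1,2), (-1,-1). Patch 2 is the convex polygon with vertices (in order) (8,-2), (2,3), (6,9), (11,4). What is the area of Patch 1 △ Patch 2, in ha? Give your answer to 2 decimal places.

|Patch 1| = 39, |Patch 2| = 50.5, |Patch 1∩Patch 2| = 4.6667.
|Patch 1 △ Patch 2| = |Patch 1| + |Patch 2| − 2·|Patch 1∩Patch 2| = 39 + 50.5 − 9.3333 = 80.17.

80.17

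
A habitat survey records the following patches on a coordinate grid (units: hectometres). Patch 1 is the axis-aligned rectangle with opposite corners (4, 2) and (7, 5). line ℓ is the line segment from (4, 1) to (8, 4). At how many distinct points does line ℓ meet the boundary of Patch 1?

2

The segment meets the boundary at (7,3.25), (5.333,2).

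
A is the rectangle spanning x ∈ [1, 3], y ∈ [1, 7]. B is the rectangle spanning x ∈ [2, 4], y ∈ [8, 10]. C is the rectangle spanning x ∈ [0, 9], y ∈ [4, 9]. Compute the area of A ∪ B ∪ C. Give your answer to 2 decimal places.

By inclusion–exclusion:
Individual areas: |A| = 12, |B| = 4, |C| = 45.
|A∩B| = 0 (no overlap).
|A∩C|: x∈[1,3], y∈[4,7] → 2·3 = 6.
|B∩C|: x∈[2,4], y∈[8,9] → 2·1 = 2.
|A∩B∩C| = 0.
|A ∪ B ∪ C| = 61 − 8 + 0 = 53.00.

53.00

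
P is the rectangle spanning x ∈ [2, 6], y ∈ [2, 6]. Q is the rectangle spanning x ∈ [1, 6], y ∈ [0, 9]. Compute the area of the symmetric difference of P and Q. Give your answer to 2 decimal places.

29.00

|P∩Q|: x∈[2,6], y∈[2,6] → 4·4 = 16.
|P △ Q| = |P| + |Q| − 2·|P∩Q| = 16 + 45 − 32 = 29.00.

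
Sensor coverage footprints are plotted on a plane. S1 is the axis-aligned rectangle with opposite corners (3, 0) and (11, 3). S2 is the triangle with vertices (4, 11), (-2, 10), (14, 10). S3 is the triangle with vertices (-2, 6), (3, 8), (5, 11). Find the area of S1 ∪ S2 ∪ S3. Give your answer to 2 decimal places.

By inclusion–exclusion:
Individual areas: |S1| = 24, |S2| = 8, |S3| = 5.5.
|S1∩S2| = 0.
|S1∩S3| = 0.
|S2∩S3| = 0.3637.
|S1∩S2∩S3| = 0.
|S1 ∪ S2 ∪ S3| = 37.5 − 0.3637 + 0 = 37.14.

37.14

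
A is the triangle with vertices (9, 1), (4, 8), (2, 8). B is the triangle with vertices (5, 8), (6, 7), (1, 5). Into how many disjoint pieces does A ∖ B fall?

A ∖ B splits into 2 disjoint pieces (area 4.1143, area 1.6844).

2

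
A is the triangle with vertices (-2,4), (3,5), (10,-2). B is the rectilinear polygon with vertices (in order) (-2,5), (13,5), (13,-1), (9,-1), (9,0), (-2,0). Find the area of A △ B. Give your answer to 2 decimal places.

|A| = 21, |B| = 79, |A∩B| = 19.
|A △ B| = |A| + |B| − 2·|A∩B| = 21 + 79 − 38 = 62.00.

62.00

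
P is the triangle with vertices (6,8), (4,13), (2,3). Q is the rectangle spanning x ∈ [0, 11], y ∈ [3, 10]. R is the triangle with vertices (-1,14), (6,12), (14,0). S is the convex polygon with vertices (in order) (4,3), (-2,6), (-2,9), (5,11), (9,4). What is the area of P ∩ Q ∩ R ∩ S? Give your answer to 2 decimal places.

2.57

The intersection is the polygon with vertices (3.382,9.91), (3.4,10), (5.2,10), (6,8), (5.756,7.695).
By the shoelace formula its area is 2.57.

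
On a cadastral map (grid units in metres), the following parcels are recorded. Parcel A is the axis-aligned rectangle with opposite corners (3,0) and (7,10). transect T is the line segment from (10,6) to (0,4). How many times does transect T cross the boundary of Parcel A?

2

The segment meets the boundary at (3,4.6), (7,5.4).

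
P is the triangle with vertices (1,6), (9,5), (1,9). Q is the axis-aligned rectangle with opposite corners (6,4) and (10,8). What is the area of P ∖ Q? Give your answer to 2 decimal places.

10.31

|P| = 12, |P∩Q| = 1.6875.
|P ∖ Q| = |P| − |P∩Q| = 12 − 1.6875 = 10.31.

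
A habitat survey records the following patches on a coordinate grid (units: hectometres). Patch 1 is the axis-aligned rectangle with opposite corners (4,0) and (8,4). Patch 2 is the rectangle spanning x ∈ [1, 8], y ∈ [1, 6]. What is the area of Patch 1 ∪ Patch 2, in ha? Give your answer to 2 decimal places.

39.00

By inclusion–exclusion:
Individual areas: |Patch 1| = 16, |Patch 2| = 35.
|Patch 1∩Patch 2|: x∈[4,8], y∈[1,4] → 4·3 = 12.
|Patch 1 ∪ Patch 2| = 51 − 12 = 39.00.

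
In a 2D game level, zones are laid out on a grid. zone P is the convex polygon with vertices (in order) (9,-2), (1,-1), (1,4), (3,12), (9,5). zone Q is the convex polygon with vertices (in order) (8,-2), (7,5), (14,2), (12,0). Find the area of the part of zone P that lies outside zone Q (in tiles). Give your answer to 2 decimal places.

69.62

|zone P| = 79, |zone P∩zone Q| = 9.3792.
|zone P ∖ zone Q| = |zone P| − |zone P∩zone Q| = 79 − 9.3792 = 69.62.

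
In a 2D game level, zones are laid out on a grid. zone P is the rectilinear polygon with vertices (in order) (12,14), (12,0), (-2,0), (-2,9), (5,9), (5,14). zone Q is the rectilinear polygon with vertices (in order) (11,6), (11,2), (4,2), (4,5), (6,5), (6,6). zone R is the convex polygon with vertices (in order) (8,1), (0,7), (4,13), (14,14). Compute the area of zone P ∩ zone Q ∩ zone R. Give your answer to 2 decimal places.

16.87

The intersection is the polygon with vertices (6.667,2), (4,4), (4,5), (6,5), (6,6), (10.308,6), (8.461,2).
By the shoelace formula its area is 16.87.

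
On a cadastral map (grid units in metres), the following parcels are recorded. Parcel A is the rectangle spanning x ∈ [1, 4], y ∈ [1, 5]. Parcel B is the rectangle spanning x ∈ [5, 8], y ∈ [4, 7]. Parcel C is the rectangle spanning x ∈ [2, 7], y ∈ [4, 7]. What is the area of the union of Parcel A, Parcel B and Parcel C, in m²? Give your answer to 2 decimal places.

By inclusion–exclusion:
Individual areas: |Parcel A| = 12, |Parcel B| = 9, |Parcel C| = 15.
|Parcel A∩Parcel B| = 0 (no overlap).
|Parcel A∩Parcel C|: x∈[2,4], y∈[4,5] → 2·1 = 2.
|Parcel B∩Parcel C|: x∈[5,7], y∈[4,7] → 2·3 = 6.
|Parcel A∩Parcel B∩Parcel C| = 0.
|Parcel A ∪ Parcel B ∪ Parcel C| = 36 − 8 + 0 = 28.00.

28.00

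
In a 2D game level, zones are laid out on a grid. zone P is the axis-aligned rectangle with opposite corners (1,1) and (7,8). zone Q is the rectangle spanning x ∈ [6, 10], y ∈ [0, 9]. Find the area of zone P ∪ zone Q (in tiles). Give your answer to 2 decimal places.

71.00

By inclusion–exclusion:
Individual areas: |zone P| = 42, |zone Q| = 36.
|zone P∩zone Q|: x∈[6,7], y∈[1,8] → 1·7 = 7.
|zone P ∪ zone Q| = 78 − 7 = 71.00.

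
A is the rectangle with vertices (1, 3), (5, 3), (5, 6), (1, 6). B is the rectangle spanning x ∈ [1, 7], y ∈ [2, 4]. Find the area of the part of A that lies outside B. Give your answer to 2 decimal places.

8.00

|A∩B|: x∈[1,5], y∈[3,4] → 4·1 = 4.
|A| = 12.
|A ∖ B| = |A| − |A∩B| = 12 − 4 = 8.00.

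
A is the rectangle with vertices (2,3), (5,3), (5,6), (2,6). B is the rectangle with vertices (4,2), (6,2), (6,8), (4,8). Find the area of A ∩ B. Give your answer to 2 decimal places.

3.00

|A∩B|: x∈[4,5], y∈[3,6] → 1·3 = 3.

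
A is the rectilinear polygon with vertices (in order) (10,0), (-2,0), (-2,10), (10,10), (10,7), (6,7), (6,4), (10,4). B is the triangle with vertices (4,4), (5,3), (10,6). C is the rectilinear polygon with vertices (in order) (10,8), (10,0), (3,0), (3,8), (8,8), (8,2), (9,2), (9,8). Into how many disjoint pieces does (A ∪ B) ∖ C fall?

(A ∪ B) ∖ C splits into 3 disjoint pieces (area 65, area 0.4, area 2).

3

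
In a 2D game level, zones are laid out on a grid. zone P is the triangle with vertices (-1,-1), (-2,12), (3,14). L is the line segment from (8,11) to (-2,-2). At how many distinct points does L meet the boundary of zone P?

2

The segment meets the boundary at (-1.021,-0.727), (-0.878,-0.541).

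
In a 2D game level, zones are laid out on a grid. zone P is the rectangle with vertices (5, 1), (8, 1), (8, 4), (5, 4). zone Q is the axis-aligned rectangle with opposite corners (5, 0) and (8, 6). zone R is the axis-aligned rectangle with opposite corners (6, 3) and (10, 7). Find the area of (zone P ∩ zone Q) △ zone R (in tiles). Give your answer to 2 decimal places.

21.00

|zone P ∩ zone Q| = 9.
|(zone P ∩ zone Q) ∩ zone R| = 2.
|(zone P ∩ zone Q) △ zone R| = 9 + 16 − 4 = 21.00.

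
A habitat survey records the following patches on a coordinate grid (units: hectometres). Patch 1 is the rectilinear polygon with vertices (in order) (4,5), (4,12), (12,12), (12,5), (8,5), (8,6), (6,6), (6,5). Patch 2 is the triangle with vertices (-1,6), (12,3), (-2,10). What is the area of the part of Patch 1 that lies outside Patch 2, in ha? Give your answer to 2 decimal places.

51.00

|Patch 1| = 54, |Patch 1∩Patch 2| = 3.
|Patch 1 ∖ Patch 2| = |Patch 1| − |Patch 1∩Patch 2| = 54 − 3 = 51.00.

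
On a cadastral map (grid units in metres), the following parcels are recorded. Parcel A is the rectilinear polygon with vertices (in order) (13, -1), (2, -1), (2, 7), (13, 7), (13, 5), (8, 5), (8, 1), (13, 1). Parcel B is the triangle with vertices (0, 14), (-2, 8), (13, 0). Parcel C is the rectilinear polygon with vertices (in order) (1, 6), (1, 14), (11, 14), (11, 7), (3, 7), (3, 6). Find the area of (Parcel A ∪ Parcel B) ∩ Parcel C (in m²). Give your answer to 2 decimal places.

18.14

|Parcel A ∪ Parcel B| = 105.2696.
|(Parcel A ∪ Parcel B) ∩ Parcel C| = 18.14.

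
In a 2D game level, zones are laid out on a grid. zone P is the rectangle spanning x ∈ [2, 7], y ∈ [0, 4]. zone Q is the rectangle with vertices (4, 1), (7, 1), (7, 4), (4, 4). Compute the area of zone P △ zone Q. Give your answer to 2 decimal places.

11.00

|zone P∩zone Q|: x∈[4,7], y∈[1,4] → 3·3 = 9.
|zone P △ zone Q| = |zone P| + |zone Q| − 2·|zone P∩zone Q| = 20 + 9 − 18 = 11.00.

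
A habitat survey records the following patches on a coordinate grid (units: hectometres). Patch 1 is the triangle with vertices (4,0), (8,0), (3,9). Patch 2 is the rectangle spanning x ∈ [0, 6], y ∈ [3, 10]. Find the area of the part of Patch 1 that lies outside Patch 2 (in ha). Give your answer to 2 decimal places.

|Patch 1| = 18, |Patch 1∩Patch 2| = 7.9.
|Patch 1 ∖ Patch 2| = |Patch 1| − |Patch 1∩Patch 2| = 18 − 7.9 = 10.10.

10.10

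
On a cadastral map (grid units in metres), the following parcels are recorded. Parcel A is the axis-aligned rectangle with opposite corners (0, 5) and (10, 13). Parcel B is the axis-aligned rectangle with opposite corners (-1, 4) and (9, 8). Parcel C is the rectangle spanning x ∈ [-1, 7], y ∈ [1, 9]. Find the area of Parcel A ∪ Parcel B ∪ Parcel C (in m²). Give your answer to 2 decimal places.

118.00

By inclusion–exclusion:
Individual areas: |Parcel A| = 80, |Parcel B| = 40, |Parcel C| = 64.
|Parcel A∩Parcel B|: x∈[0,9], y∈[5,8] → 9·3 = 27.
|Parcel A∩Parcel C|: x∈[0,7], y∈[5,9] → 7·4 = 28.
|Parcel B∩Parcel C|: x∈[-1,7], y∈[4,8] → 8·4 = 32.
|Parcel A∩Parcel B∩Parcel C| = 21.
|Parcel A ∪ Parcel B ∪ Parcel C| = 184 − 87 + 21 = 118.00.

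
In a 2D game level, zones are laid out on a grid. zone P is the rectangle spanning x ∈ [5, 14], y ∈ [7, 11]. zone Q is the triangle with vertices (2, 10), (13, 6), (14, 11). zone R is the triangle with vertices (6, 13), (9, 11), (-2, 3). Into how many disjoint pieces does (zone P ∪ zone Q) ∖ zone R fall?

2

(zone P ∪ zone Q) ∖ zone R splits into 2 disjoint pieces (area 31.6568, area 0.4748).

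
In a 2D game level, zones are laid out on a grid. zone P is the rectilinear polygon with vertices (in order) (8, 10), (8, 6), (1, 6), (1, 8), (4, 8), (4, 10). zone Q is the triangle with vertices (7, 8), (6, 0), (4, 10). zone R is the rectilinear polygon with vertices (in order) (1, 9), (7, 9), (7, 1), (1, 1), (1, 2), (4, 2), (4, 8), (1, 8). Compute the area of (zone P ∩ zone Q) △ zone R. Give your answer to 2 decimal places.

24.15

|zone P ∩ zone Q| = 7.15.
|(zone P ∩ zone Q) ∩ zone R| = 6.5.
|(zone P ∩ zone Q) △ zone R| = 7.15 + 30 − 13 = 24.15.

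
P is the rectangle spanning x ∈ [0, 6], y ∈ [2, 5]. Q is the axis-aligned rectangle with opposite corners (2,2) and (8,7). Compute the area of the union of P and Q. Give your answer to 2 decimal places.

By inclusion–exclusion:
Individual areas: |P| = 18, |Q| = 30.
|P∩Q|: x∈[2,6], y∈[2,5] → 4·3 = 12.
|P ∪ Q| = 48 − 12 = 36.00.

36.00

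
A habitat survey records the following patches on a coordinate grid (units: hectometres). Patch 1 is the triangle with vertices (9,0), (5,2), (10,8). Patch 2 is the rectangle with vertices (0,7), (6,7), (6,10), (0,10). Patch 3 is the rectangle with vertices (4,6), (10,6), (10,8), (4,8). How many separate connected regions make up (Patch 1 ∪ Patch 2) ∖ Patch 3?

2

(Patch 1 ∪ Patch 2) ∖ Patch 3 splits into 2 disjoint pieces (area 15.5833, area 16).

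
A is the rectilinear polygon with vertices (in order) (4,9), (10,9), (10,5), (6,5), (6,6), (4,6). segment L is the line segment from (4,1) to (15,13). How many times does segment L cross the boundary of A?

The segment meets the boundary at (10,7.545), (7.667,5).

2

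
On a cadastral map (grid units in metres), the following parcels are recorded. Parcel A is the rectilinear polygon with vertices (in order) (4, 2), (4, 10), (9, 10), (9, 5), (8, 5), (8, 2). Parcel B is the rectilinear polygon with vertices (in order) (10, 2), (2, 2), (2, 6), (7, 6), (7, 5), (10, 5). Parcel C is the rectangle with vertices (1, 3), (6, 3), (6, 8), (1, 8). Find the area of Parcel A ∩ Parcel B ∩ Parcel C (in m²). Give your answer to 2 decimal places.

6.00

The intersection is the polygon with vertices (6,6), (6,3), (4,3), (4,6).
By the shoelace formula its area is 6.00.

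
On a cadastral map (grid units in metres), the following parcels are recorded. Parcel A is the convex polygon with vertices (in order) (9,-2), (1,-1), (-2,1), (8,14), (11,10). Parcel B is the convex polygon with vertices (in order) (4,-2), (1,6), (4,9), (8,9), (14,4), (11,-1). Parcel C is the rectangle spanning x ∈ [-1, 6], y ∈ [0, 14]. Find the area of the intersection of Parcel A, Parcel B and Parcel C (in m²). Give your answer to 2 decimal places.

The intersection is the polygon with vertices (1.277,5.261), (4.154,9), (6,9), (6,0), (3.25,0).
By the shoelace formula its area is 31.94.

31.94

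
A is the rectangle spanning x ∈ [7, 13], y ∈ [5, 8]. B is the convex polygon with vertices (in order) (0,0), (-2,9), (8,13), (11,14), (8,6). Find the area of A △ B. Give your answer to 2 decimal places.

|A| = 18, |B| = 87.5, |A∩B| = 3.125.
|A △ B| = |A| + |B| − 2·|A∩B| = 18 + 87.5 − 6.25 = 99.25.

99.25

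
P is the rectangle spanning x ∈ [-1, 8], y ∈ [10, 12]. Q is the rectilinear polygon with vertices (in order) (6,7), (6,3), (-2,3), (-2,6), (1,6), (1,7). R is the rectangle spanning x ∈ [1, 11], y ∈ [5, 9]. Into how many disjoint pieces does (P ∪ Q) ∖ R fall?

(P ∪ Q) ∖ R splits into 2 disjoint pieces (area 18, area 19).

2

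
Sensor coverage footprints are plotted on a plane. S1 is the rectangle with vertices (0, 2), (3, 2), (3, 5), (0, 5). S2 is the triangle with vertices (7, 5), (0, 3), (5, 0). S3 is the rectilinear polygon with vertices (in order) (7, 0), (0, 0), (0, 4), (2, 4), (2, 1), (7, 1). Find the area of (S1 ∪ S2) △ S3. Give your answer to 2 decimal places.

23.91

|S1 ∪ S2| = 21.0476.
|(S1 ∪ S2) ∩ S3| = 5.0667.
|(S1 ∪ S2) △ S3| = 21.0476 + 13 − 10.1333 = 23.91.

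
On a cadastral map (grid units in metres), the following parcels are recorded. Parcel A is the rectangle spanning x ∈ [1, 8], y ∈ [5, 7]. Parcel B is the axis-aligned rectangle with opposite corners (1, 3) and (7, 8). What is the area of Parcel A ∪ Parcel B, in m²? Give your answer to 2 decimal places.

By inclusion–exclusion:
Individual areas: |Parcel A| = 14, |Parcel B| = 30.
|Parcel A∩Parcel B|: x∈[1,7], y∈[5,7] → 6·2 = 12.
|Parcel A ∪ Parcel B| = 44 − 12 = 32.00.

32.00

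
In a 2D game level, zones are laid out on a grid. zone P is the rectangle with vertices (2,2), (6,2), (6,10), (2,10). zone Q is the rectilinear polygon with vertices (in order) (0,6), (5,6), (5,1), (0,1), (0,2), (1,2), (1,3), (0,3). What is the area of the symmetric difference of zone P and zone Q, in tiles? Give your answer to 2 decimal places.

32.00

|zone P| = 32, |zone Q| = 24, |zone P∩zone Q| = 12.
|zone P △ zone Q| = |zone P| + |zone Q| − 2·|zone P∩zone Q| = 32 + 24 − 24 = 32.00.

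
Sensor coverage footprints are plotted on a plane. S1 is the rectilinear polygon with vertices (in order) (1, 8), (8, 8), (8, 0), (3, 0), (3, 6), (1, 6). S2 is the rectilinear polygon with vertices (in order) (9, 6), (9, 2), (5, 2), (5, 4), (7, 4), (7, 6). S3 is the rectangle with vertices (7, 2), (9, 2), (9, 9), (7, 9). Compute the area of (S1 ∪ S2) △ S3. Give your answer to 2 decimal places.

|S1 ∪ S2| = 48.
|(S1 ∪ S2) ∩ S3| = 10.
|(S1 ∪ S2) △ S3| = 48 + 14 − 20 = 42.00.

42.00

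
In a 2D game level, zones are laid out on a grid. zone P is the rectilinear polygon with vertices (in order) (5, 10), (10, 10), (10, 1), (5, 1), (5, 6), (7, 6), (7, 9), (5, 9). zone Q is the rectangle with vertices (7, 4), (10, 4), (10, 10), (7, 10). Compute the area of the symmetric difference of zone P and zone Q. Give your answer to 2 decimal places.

21.00

|zone P| = 39, |zone Q| = 18, |zone P∩zone Q| = 18.
|zone P △ zone Q| = |zone P| + |zone Q| − 2·|zone P∩zone Q| = 39 + 18 − 36 = 21.00.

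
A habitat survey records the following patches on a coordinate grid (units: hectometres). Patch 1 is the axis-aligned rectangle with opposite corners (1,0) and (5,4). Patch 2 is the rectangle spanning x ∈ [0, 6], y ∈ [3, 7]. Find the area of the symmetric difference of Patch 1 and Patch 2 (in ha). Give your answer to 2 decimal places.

|Patch 1∩Patch 2|: x∈[1,5], y∈[3,4] → 4·1 = 4.
|Patch 1 △ Patch 2| = |Patch 1| + |Patch 2| − 2·|Patch 1∩Patch 2| = 16 + 24 − 8 = 32.00.

32.00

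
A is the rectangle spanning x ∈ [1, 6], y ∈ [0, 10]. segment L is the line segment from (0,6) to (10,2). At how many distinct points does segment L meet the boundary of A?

The segment meets the boundary at (6,3.6), (1,5.6).

2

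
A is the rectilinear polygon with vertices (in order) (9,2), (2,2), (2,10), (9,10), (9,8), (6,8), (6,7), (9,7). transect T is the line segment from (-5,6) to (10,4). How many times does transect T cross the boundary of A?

The segment meets the boundary at (9,4.133), (2,5.067).

2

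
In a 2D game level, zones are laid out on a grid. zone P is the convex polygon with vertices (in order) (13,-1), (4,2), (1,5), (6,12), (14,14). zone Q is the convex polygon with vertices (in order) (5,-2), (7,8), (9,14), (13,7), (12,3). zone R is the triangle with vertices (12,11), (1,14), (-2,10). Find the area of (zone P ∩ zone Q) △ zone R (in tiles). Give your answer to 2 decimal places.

|zone P ∩ zone Q| = 55.669.
|(zone P ∩ zone Q) ∩ zone R| = 2.2616.
|(zone P ∩ zone Q) △ zone R| = 55.669 + 26.5 − 4.5232 = 77.65.

77.65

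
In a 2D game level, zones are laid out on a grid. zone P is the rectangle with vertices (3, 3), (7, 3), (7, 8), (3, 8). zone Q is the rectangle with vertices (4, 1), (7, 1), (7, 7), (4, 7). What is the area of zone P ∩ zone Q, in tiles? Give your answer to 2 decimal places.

12.00

|zone P∩zone Q|: x∈[4,7], y∈[3,7] → 3·4 = 12.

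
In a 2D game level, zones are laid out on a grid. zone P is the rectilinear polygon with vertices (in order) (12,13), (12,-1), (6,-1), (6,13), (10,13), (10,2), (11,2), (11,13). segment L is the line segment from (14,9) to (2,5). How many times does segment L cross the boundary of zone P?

4

The segment meets the boundary at (6,6.333), (10,7.667), (11,8), (12,8.333).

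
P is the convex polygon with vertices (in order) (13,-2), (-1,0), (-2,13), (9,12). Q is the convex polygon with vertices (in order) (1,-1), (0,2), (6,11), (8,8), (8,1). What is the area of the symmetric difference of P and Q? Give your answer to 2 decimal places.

|P| = 165, |Q| = 57.5, |P∩Q| = 56.8155.
|P △ Q| = |P| + |Q| − 2·|P∩Q| = 165 + 57.5 − 113.631 = 108.87.

108.87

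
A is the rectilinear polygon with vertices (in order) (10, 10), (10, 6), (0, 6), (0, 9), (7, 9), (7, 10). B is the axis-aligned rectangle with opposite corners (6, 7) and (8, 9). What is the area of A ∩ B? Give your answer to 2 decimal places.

4.00

The intersection is the polygon with vertices (7,9), (8,9), (8,7), (6,7), (6,9).
By the shoelace formula its area is 4.00.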